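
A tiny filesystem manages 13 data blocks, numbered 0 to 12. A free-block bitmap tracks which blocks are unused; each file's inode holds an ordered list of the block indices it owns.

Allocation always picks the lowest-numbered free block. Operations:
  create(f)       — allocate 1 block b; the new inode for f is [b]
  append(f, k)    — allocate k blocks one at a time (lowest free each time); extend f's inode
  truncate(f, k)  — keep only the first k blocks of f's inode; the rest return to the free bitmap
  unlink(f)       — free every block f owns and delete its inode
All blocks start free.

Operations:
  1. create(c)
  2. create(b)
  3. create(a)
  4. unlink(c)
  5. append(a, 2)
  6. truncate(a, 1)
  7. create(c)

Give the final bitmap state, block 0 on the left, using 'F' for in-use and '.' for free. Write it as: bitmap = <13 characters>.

[1] create(c) — c=0 (map F............)
[2] create(b) — b=1 c=0 (map FF...........)
[3] create(a) — a=2 b=1 c=0 (map FFF..........)
[4] unlink(c) — a=2 b=1 (map .FF..........)
[5] append(a, 2) — a=2,0,3 b=1 (map FFFF.........)
[6] truncate(a, 1) — a=2 b=1 (map .FF..........)
[7] create(c) — a=2 b=1 c=0 (map FFF..........)

bitmap = FFF..........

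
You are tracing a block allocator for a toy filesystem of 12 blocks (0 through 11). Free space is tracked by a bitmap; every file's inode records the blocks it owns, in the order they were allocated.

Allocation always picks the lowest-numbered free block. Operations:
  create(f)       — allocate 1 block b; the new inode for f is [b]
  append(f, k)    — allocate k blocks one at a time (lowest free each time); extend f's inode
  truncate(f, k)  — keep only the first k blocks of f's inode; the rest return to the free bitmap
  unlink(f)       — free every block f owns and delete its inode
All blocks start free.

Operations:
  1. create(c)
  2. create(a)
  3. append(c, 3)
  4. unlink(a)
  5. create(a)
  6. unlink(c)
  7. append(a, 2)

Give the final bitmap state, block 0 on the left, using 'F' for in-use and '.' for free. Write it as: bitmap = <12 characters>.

bitmap = FFF.........

[1] create(c) — c=0 (map F...........)
[2] create(a) — a=1 c=0 (map FF..........)
[3] append(c, 3) — a=1 c=0,2,3,4 (map FFFFF.......)
[4] unlink(a) — c=0,2,3,4 (map F.FFF.......)
[5] create(a) — a=1 c=0,2,3,4 (map FFFFF.......)
[6] unlink(c) — a=1 (map .F..........)
[7] append(a, 2) — a=1,0,2 (map FFF.........)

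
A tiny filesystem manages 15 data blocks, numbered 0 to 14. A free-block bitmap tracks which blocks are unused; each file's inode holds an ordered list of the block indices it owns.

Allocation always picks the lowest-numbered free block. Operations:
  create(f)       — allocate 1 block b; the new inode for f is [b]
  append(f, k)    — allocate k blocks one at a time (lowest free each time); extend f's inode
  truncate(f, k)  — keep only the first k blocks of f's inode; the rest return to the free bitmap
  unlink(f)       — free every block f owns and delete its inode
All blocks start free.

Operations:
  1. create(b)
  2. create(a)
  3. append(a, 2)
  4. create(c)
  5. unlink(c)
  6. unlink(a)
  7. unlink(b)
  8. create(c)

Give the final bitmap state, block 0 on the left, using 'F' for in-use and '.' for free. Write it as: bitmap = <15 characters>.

bitmap = F..............

[1] create(b) — b=0 (map F..............)
[2] create(a) — a=1 b=0 (map FF.............)
[3] append(a, 2) — a=1,2,3 b=0 (map FFFF...........)
[4] create(c) — a=1,2,3 b=0 c=4 (map FFFFF..........)
[5] unlink(c) — a=1,2,3 b=0 (map FFFF...........)
[6] unlink(a) — b=0 (map F..............)
[7] unlink(b) —  (map ...............)
[8] create(c) — c=0 (map F..............)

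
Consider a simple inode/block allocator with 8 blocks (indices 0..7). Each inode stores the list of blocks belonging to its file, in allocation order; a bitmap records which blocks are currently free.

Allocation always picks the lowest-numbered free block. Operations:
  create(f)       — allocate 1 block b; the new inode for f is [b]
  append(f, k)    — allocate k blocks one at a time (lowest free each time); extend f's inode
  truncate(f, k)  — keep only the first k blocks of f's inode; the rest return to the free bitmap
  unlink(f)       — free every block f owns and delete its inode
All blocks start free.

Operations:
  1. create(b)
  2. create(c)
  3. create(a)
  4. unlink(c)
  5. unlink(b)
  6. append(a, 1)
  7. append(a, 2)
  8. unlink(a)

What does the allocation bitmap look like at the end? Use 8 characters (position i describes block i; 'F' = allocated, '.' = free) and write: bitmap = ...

create(b): bitmap=F....... | b=[0]
create(c): bitmap=FF...... | b=[0] c=[1]
create(a): bitmap=FFF..... | a=[2] b=[0] c=[1]
unlink(c): bitmap=F.F..... | a=[2] b=[0]
unlink(b): bitmap=..F..... | a=[2]
append(a, 1): bitmap=F.F..... | a=[2, 0]
append(a, 2): bitmap=FFFF.... | a=[2, 0, 1, 3]
unlink(a): bitmap=........ | 

bitmap = ........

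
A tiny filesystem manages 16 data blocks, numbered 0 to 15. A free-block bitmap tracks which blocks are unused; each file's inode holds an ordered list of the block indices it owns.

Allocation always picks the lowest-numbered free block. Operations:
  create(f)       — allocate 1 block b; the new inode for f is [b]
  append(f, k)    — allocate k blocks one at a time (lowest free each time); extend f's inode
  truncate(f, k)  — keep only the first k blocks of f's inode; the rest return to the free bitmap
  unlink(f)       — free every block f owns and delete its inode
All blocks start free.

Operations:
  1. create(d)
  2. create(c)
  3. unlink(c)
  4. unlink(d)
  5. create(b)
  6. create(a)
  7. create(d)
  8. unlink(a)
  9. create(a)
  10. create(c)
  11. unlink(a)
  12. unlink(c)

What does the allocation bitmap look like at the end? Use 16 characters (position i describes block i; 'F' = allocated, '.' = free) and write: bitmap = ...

create(d): bitmap=F............... | d=[0]
create(c): bitmap=FF.............. | c=[1] d=[0]
unlink(c): bitmap=F............... | d=[0]
unlink(d): bitmap=................ | 
create(b): bitmap=F............... | b=[0]
create(a): bitmap=FF.............. | a=[1] b=[0]
create(d): bitmap=FFF............. | a=[1] b=[0] d=[2]
unlink(a): bitmap=F.F............. | b=[0] d=[2]
create(a): bitmap=FFF............. | a=[1] b=[0] d=[2]
create(c): bitmap=FFFF............ | a=[1] b=[0] c=[3] d=[2]
unlink(a): bitmap=F.FF............ | b=[0] c=[3] d=[2]
unlink(c): bitmap=F.F............. | b=[0] d=[2]

bitmap = F.F.............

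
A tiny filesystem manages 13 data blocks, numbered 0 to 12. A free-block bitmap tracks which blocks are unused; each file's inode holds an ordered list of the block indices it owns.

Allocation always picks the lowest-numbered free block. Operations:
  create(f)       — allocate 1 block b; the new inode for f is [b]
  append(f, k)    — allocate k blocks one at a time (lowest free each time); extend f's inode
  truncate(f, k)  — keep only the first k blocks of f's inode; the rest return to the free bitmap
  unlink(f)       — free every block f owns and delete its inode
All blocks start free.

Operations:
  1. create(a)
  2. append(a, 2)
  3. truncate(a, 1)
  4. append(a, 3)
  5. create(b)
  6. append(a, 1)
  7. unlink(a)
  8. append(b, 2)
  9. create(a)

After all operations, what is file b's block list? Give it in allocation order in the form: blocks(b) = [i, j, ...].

[1] create(a) — a=0 (map F............)
[2] append(a, 2) — a=0,1,2 (map FFF..........)
[3] truncate(a, 1) — a=0 (map F............)
[4] append(a, 3) — a=0,1,2,3 (map FFFF.........)
[5] create(b) — a=0,1,2,3 b=4 (map FFFFF........)
[6] append(a, 1) — a=0,1,2,3,5 b=4 (map FFFFFF.......)
[7] unlink(a) — b=4 (map ....F........)
[8] append(b, 2) — b=4,0,1 (map FF..F........)
[9] create(a) — a=2 b=4,0,1 (map FFF.F........)

blocks(b) = [4, 0, 1]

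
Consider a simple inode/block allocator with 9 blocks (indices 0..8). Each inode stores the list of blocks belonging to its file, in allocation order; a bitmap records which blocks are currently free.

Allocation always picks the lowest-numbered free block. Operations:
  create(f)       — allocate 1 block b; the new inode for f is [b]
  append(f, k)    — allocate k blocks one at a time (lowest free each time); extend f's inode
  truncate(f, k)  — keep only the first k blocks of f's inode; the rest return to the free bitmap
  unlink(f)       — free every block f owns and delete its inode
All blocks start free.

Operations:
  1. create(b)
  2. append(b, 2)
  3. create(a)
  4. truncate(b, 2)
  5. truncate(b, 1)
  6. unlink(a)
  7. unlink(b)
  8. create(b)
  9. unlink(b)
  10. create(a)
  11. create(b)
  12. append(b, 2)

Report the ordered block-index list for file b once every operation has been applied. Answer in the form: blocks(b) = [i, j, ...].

blocks(b) = [1, 2, 3]

[1] create(b) — b=0 (map F........)
[2] append(b, 2) — b=0,1,2 (map FFF......)
[3] create(a) — a=3 b=0,1,2 (map FFFF.....)
[4] truncate(b, 2) — a=3 b=0,1 (map FF.F.....)
[5] truncate(b, 1) — a=3 b=0 (map F..F.....)
[6] unlink(a) — b=0 (map F........)
[7] unlink(b) —  (map .........)
[8] create(b) — b=0 (map F........)
[9] unlink(b) —  (map .........)
[10] create(a) — a=0 (map F........)
[11] create(b) — a=0 b=1 (map FF.......)
[12] append(b, 2) — a=0 b=1,2,3 (map FFFF.....)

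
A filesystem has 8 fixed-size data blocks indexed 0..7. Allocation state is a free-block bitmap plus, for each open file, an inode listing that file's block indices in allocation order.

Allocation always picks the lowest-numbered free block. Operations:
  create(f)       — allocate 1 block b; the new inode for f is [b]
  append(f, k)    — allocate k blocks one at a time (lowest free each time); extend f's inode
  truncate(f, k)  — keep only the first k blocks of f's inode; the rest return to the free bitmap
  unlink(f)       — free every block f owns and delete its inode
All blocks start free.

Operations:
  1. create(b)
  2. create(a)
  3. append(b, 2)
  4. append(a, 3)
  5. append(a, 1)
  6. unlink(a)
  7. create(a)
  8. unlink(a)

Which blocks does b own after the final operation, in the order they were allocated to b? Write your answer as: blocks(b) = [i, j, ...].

blocks(b) = [0, 2, 3]

after create(b) → b:[0]  free=[F.......]
after create(a) → a:[1], b:[0]  free=[FF......]
after append(b, 2) → a:[1], b:[0, 2, 3]  free=[FFFF....]
after append(a, 3) → a:[1, 4, 5, 6], b:[0, 2, 3]  free=[FFFFFFF.]
after append(a, 1) → a:[1, 4, 5, 6, 7], b:[0, 2, 3]  free=[FFFFFFFF]
after unlink(a) → b:[0, 2, 3]  free=[F.FF....]
after create(a) → a:[1], b:[0, 2, 3]  free=[FFFF....]
after unlink(a) → b:[0, 2, 3]  free=[F.FF....]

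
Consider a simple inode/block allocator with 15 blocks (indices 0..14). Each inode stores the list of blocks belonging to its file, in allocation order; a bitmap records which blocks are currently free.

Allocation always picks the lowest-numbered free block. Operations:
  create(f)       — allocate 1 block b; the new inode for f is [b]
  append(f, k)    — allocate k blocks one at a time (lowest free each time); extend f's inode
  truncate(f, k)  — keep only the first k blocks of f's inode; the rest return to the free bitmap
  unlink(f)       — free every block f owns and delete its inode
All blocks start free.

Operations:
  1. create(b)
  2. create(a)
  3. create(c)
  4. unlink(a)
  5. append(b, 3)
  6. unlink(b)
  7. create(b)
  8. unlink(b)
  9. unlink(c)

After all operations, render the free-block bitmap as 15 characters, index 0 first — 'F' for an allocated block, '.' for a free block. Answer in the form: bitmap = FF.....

after create(b) → b:[0]  free=[F..............]
after create(a) → a:[1], b:[0]  free=[FF.............]
after create(c) → a:[1], b:[0], c:[2]  free=[FFF............]
after unlink(a) → b:[0], c:[2]  free=[F.F............]
after append(b, 3) → b:[0, 1, 3, 4], c:[2]  free=[FFFFF..........]
after unlink(b) → c:[2]  free=[..F............]
after create(b) → b:[0], c:[2]  free=[F.F............]
after unlink(b) → c:[2]  free=[..F............]
after unlink(c) →   free=[...............]

bitmap = ...............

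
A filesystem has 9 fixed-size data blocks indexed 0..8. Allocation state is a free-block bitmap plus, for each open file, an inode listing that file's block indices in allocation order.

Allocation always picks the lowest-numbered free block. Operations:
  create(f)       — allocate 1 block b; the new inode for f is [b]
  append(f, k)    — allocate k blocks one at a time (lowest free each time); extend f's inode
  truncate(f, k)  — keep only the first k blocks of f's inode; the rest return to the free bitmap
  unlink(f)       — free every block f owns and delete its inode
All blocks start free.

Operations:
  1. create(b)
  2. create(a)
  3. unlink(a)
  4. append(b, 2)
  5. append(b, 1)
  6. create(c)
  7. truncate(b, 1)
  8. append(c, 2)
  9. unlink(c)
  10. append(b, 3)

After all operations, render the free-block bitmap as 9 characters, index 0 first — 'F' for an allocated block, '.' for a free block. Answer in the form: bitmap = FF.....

bitmap = FFFF.....

after create(b) → b:[0]  free=[F........]
after create(a) → a:[1], b:[0]  free=[FF.......]
after unlink(a) → b:[0]  free=[F........]
after append(b, 2) → b:[0, 1, 2]  free=[FFF......]
after append(b, 1) → b:[0, 1, 2, 3]  free=[FFFF.....]
after create(c) → b:[0, 1, 2, 3], c:[4]  free=[FFFFF....]
after truncate(b, 1) → b:[0], c:[4]  free=[F...F....]
after append(c, 2) → b:[0], c:[4, 1, 2]  free=[FFF.F....]
after unlink(c) → b:[0]  free=[F........]
after append(b, 3) → b:[0, 1, 2, 3]  free=[FFFF.....]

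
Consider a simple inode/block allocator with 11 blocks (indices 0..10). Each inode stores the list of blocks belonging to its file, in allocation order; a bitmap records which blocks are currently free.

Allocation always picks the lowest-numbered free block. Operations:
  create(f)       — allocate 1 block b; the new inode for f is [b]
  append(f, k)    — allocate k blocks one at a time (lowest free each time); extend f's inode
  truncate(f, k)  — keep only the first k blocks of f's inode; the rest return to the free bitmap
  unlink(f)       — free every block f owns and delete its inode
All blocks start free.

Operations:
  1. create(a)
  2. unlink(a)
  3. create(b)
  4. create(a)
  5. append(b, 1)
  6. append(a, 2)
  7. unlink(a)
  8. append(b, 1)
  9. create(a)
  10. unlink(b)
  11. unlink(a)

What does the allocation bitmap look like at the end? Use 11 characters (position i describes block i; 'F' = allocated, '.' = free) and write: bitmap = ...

create(a): bitmap=F.......... | a=[0]
unlink(a): bitmap=........... | 
create(b): bitmap=F.......... | b=[0]
create(a): bitmap=FF......... | a=[1] b=[0]
append(b, 1): bitmap=FFF........ | a=[1] b=[0, 2]
append(a, 2): bitmap=FFFFF...... | a=[1, 3, 4] b=[0, 2]
unlink(a): bitmap=F.F........ | b=[0, 2]
append(b, 1): bitmap=FFF........ | b=[0, 2, 1]
create(a): bitmap=FFFF....... | a=[3] b=[0, 2, 1]
unlink(b): bitmap=...F....... | a=[3]
unlink(a): bitmap=........... | 

bitmap = ...........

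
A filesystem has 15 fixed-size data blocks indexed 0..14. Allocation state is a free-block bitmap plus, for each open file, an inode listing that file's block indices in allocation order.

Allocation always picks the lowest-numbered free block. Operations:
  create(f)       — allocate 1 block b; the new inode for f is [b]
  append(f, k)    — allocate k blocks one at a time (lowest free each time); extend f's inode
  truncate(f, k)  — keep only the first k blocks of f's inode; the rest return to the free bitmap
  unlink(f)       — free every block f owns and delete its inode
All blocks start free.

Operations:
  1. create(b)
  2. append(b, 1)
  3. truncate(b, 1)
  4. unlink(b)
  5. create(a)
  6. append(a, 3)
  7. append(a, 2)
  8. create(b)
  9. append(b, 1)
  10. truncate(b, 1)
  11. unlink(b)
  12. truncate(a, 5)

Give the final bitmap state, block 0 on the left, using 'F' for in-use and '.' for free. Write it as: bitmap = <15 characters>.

create(b): bitmap=F.............. | b=[0]
append(b, 1): bitmap=FF............. | b=[0, 1]
truncate(b, 1): bitmap=F.............. | b=[0]
unlink(b): bitmap=............... | 
create(a): bitmap=F.............. | a=[0]
append(a, 3): bitmap=FFFF........... | a=[0, 1, 2, 3]
append(a, 2): bitmap=FFFFFF......... | a=[0, 1, 2, 3, 4, 5]
create(b): bitmap=FFFFFFF........ | a=[0, 1, 2, 3, 4, 5] b=[6]
append(b, 1): bitmap=FFFFFFFF....... | a=[0, 1, 2, 3, 4, 5] b=[6, 7]
truncate(b, 1): bitmap=FFFFFFF........ | a=[0, 1, 2, 3, 4, 5] b=[6]
unlink(b): bitmap=FFFFFF......... | a=[0, 1, 2, 3, 4, 5]
truncate(a, 5): bitmap=FFFFF.......... | a=[0, 1, 2, 3, 4]

bitmap = FFFFF..........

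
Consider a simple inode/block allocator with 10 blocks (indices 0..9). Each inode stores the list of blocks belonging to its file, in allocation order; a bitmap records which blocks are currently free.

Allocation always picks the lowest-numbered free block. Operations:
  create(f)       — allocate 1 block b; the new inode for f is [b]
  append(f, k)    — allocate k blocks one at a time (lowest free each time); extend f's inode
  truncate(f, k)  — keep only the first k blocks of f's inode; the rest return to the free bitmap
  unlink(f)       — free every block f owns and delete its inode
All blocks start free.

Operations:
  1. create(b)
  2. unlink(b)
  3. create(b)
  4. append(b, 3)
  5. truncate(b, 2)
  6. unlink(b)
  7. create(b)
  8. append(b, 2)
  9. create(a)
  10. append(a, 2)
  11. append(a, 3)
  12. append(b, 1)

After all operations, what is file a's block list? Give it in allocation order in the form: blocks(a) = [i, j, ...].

blocks(a) = [3, 4, 5, 6, 7, 8]

  1. create(b)  ⇒  F.........  {b→[0]}
  2. unlink(b)  ⇒  ..........  {}
  3. create(b)  ⇒  F.........  {b→[0]}
  4. append(b, 3)  ⇒  FFFF......  {b→[0, 1, 2, 3]}
  5. truncate(b, 2)  ⇒  FF........  {b→[0, 1]}
  6. unlink(b)  ⇒  ..........  {}
  7. create(b)  ⇒  F.........  {b→[0]}
  8. append(b, 2)  ⇒  FFF.......  {b→[0, 1, 2]}
  9. create(a)  ⇒  FFFF......  {a→[3]; b→[0, 1, 2]}
  10. append(a, 2)  ⇒  FFFFFF....  {a→[3, 4, 5]; b→[0, 1, 2]}
  11. append(a, 3)  ⇒  FFFFFFFFF.  {a→[3, 4, 5, 6, 7, 8]; b→[0, 1, 2]}
  12. append(b, 1)  ⇒  FFFFFFFFFF  {a→[3, 4, 5, 6, 7, 8]; b→[0, 1, 2, 9]}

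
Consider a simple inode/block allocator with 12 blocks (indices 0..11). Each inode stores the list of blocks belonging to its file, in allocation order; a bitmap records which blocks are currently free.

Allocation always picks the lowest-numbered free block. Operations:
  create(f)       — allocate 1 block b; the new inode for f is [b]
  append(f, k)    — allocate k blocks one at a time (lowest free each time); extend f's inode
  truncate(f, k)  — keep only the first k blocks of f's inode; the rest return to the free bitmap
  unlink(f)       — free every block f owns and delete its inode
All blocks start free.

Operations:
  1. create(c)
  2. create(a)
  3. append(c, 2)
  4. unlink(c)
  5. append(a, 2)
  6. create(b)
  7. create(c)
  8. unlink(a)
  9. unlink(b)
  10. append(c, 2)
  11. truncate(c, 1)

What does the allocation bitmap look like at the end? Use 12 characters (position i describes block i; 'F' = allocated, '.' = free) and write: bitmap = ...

[1] create(c) — c=0 (map F...........)
[2] create(a) — a=1 c=0 (map FF..........)
[3] append(c, 2) — a=1 c=0,2,3 (map FFFF........)
[4] unlink(c) — a=1 (map .F..........)
[5] append(a, 2) — a=1,0,2 (map FFF.........)
[6] create(b) — a=1,0,2 b=3 (map FFFF........)
[7] create(c) — a=1,0,2 b=3 c=4 (map FFFFF.......)
[8] unlink(a) — b=3 c=4 (map ...FF.......)
[9] unlink(b) — c=4 (map ....F.......)
[10] append(c, 2) — c=4,0,1 (map FF..F.......)
[11] truncate(c, 1) — c=4 (map ....F.......)

bitmap = ....F.......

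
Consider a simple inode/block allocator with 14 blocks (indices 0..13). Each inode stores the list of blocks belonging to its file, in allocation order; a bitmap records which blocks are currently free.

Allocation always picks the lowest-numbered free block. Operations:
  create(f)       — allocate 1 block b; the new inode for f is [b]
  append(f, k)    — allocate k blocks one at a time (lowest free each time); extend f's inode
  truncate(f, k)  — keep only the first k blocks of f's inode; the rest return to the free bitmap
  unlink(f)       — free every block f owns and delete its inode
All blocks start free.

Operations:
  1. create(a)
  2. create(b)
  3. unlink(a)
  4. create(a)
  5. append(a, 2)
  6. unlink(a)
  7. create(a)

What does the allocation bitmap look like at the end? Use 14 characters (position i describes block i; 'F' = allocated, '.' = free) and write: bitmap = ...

bitmap = FF............

after create(a) → a:[0]  free=[F.............]
after create(b) → a:[0], b:[1]  free=[FF............]
after unlink(a) → b:[1]  free=[.F............]
after create(a) → a:[0], b:[1]  free=[FF............]
after append(a, 2) → a:[0, 2, 3], b:[1]  free=[FFFF..........]
after unlink(a) → b:[1]  free=[.F............]
after create(a) → a:[0], b:[1]  free=[FF............]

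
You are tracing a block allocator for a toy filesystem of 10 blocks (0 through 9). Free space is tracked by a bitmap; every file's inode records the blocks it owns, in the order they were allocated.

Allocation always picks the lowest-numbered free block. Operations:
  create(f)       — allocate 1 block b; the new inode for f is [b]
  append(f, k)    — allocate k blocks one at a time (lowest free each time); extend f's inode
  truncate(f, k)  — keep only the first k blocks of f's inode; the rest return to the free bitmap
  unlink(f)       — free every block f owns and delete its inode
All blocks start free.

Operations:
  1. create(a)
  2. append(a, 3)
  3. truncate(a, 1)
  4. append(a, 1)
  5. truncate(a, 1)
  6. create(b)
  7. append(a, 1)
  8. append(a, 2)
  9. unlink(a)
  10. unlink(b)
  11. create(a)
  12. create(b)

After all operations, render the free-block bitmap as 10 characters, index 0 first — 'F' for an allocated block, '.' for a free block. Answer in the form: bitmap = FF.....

bitmap = FF........

[1] create(a) — a=0 (map F.........)
[2] append(a, 3) — a=0,1,2,3 (map FFFF......)
[3] truncate(a, 1) — a=0 (map F.........)
[4] append(a, 1) — a=0,1 (map FF........)
[5] truncate(a, 1) — a=0 (map F.........)
[6] create(b) — a=0 b=1 (map FF........)
[7] append(a, 1) — a=0,2 b=1 (map FFF.......)
[8] append(a, 2) — a=0,2,3,4 b=1 (map FFFFF.....)
[9] unlink(a) — b=1 (map .F........)
[10] unlink(b) —  (map ..........)
[11] create(a) — a=0 (map F.........)
[12] create(b) — a=0 b=1 (map FF........)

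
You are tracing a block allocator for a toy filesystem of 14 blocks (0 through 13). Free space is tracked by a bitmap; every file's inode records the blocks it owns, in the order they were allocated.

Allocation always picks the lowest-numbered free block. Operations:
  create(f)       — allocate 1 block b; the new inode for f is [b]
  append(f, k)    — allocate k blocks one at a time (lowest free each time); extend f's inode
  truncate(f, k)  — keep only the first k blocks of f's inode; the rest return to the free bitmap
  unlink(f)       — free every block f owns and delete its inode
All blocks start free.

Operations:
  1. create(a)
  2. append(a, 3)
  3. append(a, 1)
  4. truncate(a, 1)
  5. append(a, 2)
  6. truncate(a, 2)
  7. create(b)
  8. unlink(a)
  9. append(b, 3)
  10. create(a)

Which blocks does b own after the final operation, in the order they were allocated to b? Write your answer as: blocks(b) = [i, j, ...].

  1. create(a)  ⇒  F.............  {a→[0]}
  2. append(a, 3)  ⇒  FFFF..........  {a→[0, 1, 2, 3]}
  3. append(a, 1)  ⇒  FFFFF.........  {a→[0, 1, 2, 3, 4]}
  4. truncate(a, 1)  ⇒  F.............  {a→[0]}
  5. append(a, 2)  ⇒  FFF...........  {a→[0, 1, 2]}
  6. truncate(a, 2)  ⇒  FF............  {a→[0, 1]}
  7. create(b)  ⇒  FFF...........  {a→[0, 1]; b→[2]}
  8. unlink(a)  ⇒  ..F...........  {b→[2]}
  9. append(b, 3)  ⇒  FFFF..........  {b→[2, 0, 1, 3]}
  10. create(a)  ⇒  FFFFF.........  {a→[4]; b→[2, 0, 1, 3]}

blocks(b) = [2, 0, 1, 3]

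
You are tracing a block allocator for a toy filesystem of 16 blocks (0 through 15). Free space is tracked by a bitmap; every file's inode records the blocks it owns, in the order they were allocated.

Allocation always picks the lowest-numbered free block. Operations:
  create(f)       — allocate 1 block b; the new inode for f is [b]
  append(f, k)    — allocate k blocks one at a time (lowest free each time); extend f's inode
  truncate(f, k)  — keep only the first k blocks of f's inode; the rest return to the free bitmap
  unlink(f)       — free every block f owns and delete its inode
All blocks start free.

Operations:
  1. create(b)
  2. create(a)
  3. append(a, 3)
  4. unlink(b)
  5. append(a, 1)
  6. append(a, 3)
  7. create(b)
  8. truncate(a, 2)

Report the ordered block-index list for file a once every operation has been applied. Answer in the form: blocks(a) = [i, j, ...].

after create(b) → b:[0]  free=[F...............]
after create(a) → a:[1], b:[0]  free=[FF..............]
after append(a, 3) → a:[1, 2, 3, 4], b:[0]  free=[FFFFF...........]
after unlink(b) → a:[1, 2, 3, 4]  free=[.FFFF...........]
after append(a, 1) → a:[1, 2, 3, 4, 0]  free=[FFFFF...........]
after append(a, 3) → a:[1, 2, 3, 4, 0, 5, 6, 7]  free=[FFFFFFFF........]
after create(b) → a:[1, 2, 3, 4, 0, 5, 6, 7], b:[8]  free=[FFFFFFFFF.......]
after truncate(a, 2) → a:[1, 2], b:[8]  free=[.FF.....F.......]

blocks(a) = [1, 2]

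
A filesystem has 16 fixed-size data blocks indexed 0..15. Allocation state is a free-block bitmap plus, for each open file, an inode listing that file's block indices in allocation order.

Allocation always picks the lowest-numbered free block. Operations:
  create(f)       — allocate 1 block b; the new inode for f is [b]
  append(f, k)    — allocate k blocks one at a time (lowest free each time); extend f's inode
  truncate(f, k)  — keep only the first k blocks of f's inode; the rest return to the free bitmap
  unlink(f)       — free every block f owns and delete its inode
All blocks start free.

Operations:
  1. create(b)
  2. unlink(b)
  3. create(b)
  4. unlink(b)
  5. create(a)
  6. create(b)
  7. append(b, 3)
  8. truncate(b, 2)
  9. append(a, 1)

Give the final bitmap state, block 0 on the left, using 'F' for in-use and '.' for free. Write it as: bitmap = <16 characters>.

bitmap = FFFF............

create(b): bitmap=F............... | b=[0]
unlink(b): bitmap=................ | 
create(b): bitmap=F............... | b=[0]
unlink(b): bitmap=................ | 
create(a): bitmap=F............... | a=[0]
create(b): bitmap=FF.............. | a=[0] b=[1]
append(b, 3): bitmap=FFFFF........... | a=[0] b=[1, 2, 3, 4]
truncate(b, 2): bitmap=FFF............. | a=[0] b=[1, 2]
append(a, 1): bitmap=FFFF............ | a=[0, 3] b=[1, 2]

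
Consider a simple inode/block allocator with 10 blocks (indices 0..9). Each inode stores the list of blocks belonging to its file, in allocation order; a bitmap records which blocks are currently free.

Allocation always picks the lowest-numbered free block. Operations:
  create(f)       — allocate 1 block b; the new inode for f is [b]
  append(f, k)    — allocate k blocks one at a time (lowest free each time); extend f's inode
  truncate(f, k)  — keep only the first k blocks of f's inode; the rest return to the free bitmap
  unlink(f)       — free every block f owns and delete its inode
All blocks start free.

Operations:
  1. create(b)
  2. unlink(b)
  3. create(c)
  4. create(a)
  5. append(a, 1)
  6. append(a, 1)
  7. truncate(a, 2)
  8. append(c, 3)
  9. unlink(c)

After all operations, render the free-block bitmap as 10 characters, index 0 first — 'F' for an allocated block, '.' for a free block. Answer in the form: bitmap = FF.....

bitmap = .FF.......

[1] create(b) — b=0 (map F.........)
[2] unlink(b) —  (map ..........)
[3] create(c) — c=0 (map F.........)
[4] create(a) — a=1 c=0 (map FF........)
[5] append(a, 1) — a=1,2 c=0 (map FFF.......)
[6] append(a, 1) — a=1,2,3 c=0 (map FFFF......)
[7] truncate(a, 2) — a=1,2 c=0 (map FFF.......)
[8] append(c, 3) — a=1,2 c=0,3,4,5 (map FFFFFF....)
[9] unlink(c) — a=1,2 (map .FF.......)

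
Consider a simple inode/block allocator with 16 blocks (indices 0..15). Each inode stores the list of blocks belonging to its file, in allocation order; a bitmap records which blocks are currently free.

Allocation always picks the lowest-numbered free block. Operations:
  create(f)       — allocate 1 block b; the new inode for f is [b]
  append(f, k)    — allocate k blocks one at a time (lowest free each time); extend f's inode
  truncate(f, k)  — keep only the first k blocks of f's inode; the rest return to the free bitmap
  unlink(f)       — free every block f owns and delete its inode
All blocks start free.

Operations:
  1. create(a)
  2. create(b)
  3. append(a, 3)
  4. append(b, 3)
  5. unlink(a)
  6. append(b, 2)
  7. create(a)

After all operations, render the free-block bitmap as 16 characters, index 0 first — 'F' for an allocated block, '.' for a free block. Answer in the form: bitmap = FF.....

bitmap = FFFF.FFF........

create(a): bitmap=F............... | a=[0]
create(b): bitmap=FF.............. | a=[0] b=[1]
append(a, 3): bitmap=FFFFF........... | a=[0, 2, 3, 4] b=[1]
append(b, 3): bitmap=FFFFFFFF........ | a=[0, 2, 3, 4] b=[1, 5, 6, 7]
unlink(a): bitmap=.F...FFF........ | b=[1, 5, 6, 7]
append(b, 2): bitmap=FFF..FFF........ | b=[1, 5, 6, 7, 0, 2]
create(a): bitmap=FFFF.FFF........ | a=[3] b=[1, 5, 6, 7, 0, 2]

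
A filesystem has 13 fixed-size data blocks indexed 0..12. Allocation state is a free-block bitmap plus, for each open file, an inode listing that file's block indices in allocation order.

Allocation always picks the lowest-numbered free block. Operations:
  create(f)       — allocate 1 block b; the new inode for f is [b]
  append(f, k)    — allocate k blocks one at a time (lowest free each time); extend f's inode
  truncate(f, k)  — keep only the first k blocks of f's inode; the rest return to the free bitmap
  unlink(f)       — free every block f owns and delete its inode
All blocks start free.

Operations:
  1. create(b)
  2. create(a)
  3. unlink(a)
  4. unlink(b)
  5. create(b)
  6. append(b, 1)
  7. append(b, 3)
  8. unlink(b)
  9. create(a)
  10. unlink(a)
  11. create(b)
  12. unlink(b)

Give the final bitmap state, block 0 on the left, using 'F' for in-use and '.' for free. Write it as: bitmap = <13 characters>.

bitmap = .............

[1] create(b) — b=0 (map F............)
[2] create(a) — a=1 b=0 (map FF...........)
[3] unlink(a) — b=0 (map F............)
[4] unlink(b) —  (map .............)
[5] create(b) — b=0 (map F............)
[6] append(b, 1) — b=0,1 (map FF...........)
[7] append(b, 3) — b=0,1,2,3,4 (map FFFFF........)
[8] unlink(b) —  (map .............)
[9] create(a) — a=0 (map F............)
[10] unlink(a) —  (map .............)
[11] create(b) — b=0 (map F............)
[12] unlink(b) —  (map .............)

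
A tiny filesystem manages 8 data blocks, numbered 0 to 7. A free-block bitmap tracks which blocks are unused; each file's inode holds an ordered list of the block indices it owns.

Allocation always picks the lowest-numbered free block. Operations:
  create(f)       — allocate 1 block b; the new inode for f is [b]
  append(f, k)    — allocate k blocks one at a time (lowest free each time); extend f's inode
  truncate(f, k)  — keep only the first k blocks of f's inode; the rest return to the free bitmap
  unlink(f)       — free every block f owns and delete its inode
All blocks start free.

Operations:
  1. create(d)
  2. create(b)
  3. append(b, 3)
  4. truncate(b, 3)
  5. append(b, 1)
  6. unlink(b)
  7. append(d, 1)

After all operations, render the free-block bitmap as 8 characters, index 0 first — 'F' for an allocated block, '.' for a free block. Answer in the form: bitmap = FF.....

after create(d) → d:[0]  free=[F.......]
after create(b) → b:[1], d:[0]  free=[FF......]
after append(b, 3) → b:[1, 2, 3, 4], d:[0]  free=[FFFFF...]
after truncate(b, 3) → b:[1, 2, 3], d:[0]  free=[FFFF....]
after append(b, 1) → b:[1, 2, 3, 4], d:[0]  free=[FFFFF...]
after unlink(b) → d:[0]  free=[F.......]
after append(d, 1) → d:[0, 1]  free=[FF......]

bitmap = FF......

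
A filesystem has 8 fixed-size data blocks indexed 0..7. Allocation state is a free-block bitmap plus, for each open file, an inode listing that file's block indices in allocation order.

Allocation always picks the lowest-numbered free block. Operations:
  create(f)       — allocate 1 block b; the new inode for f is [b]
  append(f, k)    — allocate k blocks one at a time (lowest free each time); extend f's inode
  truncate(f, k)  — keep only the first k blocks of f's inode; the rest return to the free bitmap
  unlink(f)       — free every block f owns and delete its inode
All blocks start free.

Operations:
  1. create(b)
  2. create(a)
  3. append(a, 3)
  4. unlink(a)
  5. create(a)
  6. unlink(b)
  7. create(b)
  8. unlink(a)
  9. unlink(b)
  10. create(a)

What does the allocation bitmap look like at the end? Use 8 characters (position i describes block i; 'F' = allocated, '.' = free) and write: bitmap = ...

bitmap = F.......

  1. create(b)  ⇒  F.......  {b→[0]}
  2. create(a)  ⇒  FF......  {a→[1]; b→[0]}
  3. append(a, 3)  ⇒  FFFFF...  {a→[1, 2, 3, 4]; b→[0]}
  4. unlink(a)  ⇒  F.......  {b→[0]}
  5. create(a)  ⇒  FF......  {a→[1]; b→[0]}
  6. unlink(b)  ⇒  .F......  {a→[1]}
  7. create(b)  ⇒  FF......  {a→[1]; b→[0]}
  8. unlink(a)  ⇒  F.......  {b→[0]}
  9. unlink(b)  ⇒  ........  {}
  10. create(a)  ⇒  F.......  {a→[0]}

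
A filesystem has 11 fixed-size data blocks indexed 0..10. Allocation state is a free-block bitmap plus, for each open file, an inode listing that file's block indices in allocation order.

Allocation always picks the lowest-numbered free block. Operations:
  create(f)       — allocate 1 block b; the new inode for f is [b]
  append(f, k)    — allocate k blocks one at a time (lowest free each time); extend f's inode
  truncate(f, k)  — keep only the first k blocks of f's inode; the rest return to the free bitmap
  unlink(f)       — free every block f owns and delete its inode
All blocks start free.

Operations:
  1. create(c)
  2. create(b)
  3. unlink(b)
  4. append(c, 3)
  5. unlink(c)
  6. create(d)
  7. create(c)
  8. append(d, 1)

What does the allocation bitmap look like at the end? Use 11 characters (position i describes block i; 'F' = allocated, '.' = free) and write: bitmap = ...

create(c): bitmap=F.......... | c=[0]
create(b): bitmap=FF......... | b=[1] c=[0]
unlink(b): bitmap=F.......... | c=[0]
append(c, 3): bitmap=FFFF....... | c=[0, 1, 2, 3]
unlink(c): bitmap=........... | 
create(d): bitmap=F.......... | d=[0]
create(c): bitmap=FF......... | c=[1] d=[0]
append(d, 1): bitmap=FFF........ | c=[1] d=[0, 2]

bitmap = FFF........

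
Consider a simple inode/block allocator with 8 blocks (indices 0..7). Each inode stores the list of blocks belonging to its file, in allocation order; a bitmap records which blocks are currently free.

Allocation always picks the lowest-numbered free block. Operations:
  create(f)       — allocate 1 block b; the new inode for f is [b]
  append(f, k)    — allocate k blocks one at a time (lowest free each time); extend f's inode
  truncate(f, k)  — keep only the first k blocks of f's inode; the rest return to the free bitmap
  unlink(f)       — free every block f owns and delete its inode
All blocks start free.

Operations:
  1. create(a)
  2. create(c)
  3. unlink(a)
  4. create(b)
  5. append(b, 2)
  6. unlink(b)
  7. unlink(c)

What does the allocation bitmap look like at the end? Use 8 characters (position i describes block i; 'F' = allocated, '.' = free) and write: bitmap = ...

bitmap = ........

after create(a) → a:[0]  free=[F.......]
after create(c) → a:[0], c:[1]  free=[FF......]
after unlink(a) → c:[1]  free=[.F......]
after create(b) → b:[0], c:[1]  free=[FF......]
after append(b, 2) → b:[0, 2, 3], c:[1]  free=[FFFF....]
after unlink(b) → c:[1]  free=[.F......]
after unlink(c) →   free=[........]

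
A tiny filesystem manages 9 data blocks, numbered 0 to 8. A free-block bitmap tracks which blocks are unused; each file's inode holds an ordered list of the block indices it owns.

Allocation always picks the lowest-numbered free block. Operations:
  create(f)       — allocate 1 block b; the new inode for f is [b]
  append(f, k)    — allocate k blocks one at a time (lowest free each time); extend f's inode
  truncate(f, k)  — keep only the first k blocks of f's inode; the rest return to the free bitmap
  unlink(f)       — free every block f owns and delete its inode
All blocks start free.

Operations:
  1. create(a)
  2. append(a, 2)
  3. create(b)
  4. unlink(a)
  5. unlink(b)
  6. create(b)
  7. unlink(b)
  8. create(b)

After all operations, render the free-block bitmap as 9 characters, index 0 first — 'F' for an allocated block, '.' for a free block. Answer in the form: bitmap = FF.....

[1] create(a) — a=0 (map F........)
[2] append(a, 2) — a=0,1,2 (map FFF......)
[3] create(b) — a=0,1,2 b=3 (map FFFF.....)
[4] unlink(a) — b=3 (map ...F.....)
[5] unlink(b) —  (map .........)
[6] create(b) — b=0 (map F........)
[7] unlink(b) —  (map .........)
[8] create(b) — b=0 (map F........)

bitmap = F........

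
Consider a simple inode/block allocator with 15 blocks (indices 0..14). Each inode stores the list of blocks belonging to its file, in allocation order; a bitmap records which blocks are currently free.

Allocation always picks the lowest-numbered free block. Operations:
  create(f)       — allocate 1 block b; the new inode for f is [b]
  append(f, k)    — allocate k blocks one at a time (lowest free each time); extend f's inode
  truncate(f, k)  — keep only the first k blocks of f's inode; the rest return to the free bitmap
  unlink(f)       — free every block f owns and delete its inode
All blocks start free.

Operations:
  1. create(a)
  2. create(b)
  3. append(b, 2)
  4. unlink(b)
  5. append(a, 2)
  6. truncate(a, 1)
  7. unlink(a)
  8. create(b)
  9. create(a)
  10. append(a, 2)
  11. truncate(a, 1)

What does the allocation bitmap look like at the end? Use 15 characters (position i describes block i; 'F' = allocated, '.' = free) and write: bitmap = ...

bitmap = FF.............

create(a): bitmap=F.............. | a=[0]
create(b): bitmap=FF............. | a=[0] b=[1]
append(b, 2): bitmap=FFFF........... | a=[0] b=[1, 2, 3]
unlink(b): bitmap=F.............. | a=[0]
append(a, 2): bitmap=FFF............ | a=[0, 1, 2]
truncate(a, 1): bitmap=F.............. | a=[0]
unlink(a): bitmap=............... | 
create(b): bitmap=F.............. | b=[0]
create(a): bitmap=FF............. | a=[1] b=[0]
append(a, 2): bitmap=FFFF........... | a=[1, 2, 3] b=[0]
truncate(a, 1): bitmap=FF............. | a=[1] b=[0]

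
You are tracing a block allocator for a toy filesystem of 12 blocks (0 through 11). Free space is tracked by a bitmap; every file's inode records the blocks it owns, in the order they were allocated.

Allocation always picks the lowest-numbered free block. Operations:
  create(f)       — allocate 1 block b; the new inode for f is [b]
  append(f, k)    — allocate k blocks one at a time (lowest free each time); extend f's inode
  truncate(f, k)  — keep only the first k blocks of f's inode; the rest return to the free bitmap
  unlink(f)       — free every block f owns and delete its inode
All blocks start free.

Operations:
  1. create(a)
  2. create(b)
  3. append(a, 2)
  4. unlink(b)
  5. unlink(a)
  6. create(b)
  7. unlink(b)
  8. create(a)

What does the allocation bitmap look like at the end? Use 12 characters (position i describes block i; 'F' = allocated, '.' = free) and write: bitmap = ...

bitmap = F...........

create(a): bitmap=F........... | a=[0]
create(b): bitmap=FF.......... | a=[0] b=[1]
append(a, 2): bitmap=FFFF........ | a=[0, 2, 3] b=[1]
unlink(b): bitmap=F.FF........ | a=[0, 2, 3]
unlink(a): bitmap=............ | 
create(b): bitmap=F........... | b=[0]
unlink(b): bitmap=............ | 
create(a): bitmap=F........... | a=[0]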